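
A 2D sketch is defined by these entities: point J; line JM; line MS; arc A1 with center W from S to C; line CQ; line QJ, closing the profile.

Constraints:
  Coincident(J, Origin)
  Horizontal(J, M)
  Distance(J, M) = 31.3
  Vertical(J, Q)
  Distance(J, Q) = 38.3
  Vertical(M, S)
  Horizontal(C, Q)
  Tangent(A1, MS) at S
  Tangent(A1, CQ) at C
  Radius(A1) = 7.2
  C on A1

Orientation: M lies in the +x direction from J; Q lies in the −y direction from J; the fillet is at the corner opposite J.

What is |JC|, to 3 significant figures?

45.3

J is at the origin; J and M share the same y with |JM| = 31.3 and M on the +x side, so M = (31.3, 0.00). JQ is vertical with |JQ| = 38.3 and Q on the −y side, so Q = (0.00, -38.3). The virtual corner opposite J is at (31.3, -38.3). Tangency of A1 to MS means the radius WS is perpendicular to MS and A1 meets CQ tangentially, so WC is at right angles to CQ, with radius 7.2, so the center W sits 7.2 in from both sides at W = (24.1, -31.1). That places the tangent points at S = (31.3, -31.1) on MS and C = (24.1, -38.3) on CQ. Then |JC| = |C − J| = 45.3.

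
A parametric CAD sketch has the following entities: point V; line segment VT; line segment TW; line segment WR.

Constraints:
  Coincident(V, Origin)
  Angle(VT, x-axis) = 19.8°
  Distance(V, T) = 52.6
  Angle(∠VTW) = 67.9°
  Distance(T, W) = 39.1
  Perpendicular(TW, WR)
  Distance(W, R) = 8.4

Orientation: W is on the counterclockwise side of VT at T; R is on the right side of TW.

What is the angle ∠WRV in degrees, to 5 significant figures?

18.674°

V is at the origin; VT runs at 19.8° with length 52.6, so T = 52.6·(cos 19.8°, sin 19.8°) = (49.490, 17.818). ∠VTW = 67.9°, so TW runs at 19.8° + (180° − 67.9°) = 131.90° from the x-axis; with |TW| = 39.1, W = T + 39.1·(cos 131.90°, sin 131.90°) = (23.378, 46.920). TW is perpendicular to WR; with |WR| = 8.4 on the right of TW, R = W + 8.4·(0.74431, 0.66783) = (29.630, 52.530). Then cos ∠WRV = RW·RV / (|RW||RV|), giving 18.674°.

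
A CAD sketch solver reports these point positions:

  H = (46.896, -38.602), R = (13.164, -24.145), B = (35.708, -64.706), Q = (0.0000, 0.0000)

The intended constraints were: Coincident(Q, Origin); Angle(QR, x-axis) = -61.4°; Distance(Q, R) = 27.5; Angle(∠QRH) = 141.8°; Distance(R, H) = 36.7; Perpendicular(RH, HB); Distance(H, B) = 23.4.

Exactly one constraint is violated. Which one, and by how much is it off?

Distance(H, B) = 23.4 — off by 5.00.

Q = (0.00, 0.00) ✓; QR at -61.40° ✓; |QR| = 27.50 ✓; ∠QRH = 141.8° ✓; |RH| = 36.70 ✓; ∠(RH, HB) = 90.00° ✓; |HB| = 28.40 ✗.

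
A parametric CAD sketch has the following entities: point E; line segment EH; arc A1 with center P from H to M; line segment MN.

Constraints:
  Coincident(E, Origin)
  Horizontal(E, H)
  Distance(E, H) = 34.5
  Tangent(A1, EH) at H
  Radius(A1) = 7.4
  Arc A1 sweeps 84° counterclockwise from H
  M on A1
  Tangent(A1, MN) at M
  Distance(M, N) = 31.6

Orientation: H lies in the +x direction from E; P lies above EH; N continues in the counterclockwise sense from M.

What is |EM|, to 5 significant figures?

42.381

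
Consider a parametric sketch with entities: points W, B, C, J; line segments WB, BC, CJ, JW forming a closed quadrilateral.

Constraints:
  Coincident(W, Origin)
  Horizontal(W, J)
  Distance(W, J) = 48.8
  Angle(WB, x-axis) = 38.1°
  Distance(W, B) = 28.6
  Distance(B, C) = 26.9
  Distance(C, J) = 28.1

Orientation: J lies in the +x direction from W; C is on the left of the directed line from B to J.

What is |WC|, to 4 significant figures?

55.00

Checks: W = (0.00, 0.00) ✓; |BC| = 26.90 ✓; |CJ| = 28.10 ✓.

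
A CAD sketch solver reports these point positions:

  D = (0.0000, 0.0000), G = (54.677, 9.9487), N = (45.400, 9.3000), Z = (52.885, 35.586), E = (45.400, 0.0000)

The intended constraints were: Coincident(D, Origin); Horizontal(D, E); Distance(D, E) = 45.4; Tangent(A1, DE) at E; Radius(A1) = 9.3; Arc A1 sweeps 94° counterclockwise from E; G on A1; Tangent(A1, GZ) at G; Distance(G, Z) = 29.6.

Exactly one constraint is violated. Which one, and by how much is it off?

Distance(G, Z) = 29.6 — off by 3.90.

D = (0.00, 0.00) ✓; D.y = 0.00, E.y = 0.00 ✓; |DE| = 45.40 ✓; ∠(NE, ED) = 90.00° ✓; |NE| = 9.300 ✓; bearing(N→G) − bearing(N→E) = 94.00° ✓; |NG| = 9.300 ✓; ∠(NG, GZ) = 90.00° ✓; |GZ| = 25.70 ✗.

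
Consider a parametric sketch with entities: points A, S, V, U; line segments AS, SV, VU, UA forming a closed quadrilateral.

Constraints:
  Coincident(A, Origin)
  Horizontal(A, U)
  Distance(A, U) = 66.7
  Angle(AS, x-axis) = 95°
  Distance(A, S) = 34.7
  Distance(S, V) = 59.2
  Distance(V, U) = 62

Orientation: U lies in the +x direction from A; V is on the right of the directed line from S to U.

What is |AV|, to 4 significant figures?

25.11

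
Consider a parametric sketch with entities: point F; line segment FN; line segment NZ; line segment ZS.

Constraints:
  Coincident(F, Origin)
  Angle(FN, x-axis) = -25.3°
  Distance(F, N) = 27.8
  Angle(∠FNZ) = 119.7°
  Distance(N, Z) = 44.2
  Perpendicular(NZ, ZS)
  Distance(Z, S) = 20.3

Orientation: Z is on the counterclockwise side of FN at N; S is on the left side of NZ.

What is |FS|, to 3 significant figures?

58.1

F is at the origin; FN runs at -25.3° with length 27.8, so N = 27.8·(cos -25.3°, sin -25.3°) = (25.1, -11.9). ∠FNZ = 119.7°, so NZ runs at -25.3° + (180° − 119.7°) = 35.0° from the x-axis; with |NZ| = 44.2, Z = N + 44.2·(cos 35.0°, sin 35.0°) = (61.3, 13.5). The perpendicularity gives ZS at right angles to NZ; with |ZS| = 20.3 on the left of NZ, S = Z + 20.3·(-0.574, 0.819) = (49.7, 30.1). Then |FS| = |S − F| = 58.1.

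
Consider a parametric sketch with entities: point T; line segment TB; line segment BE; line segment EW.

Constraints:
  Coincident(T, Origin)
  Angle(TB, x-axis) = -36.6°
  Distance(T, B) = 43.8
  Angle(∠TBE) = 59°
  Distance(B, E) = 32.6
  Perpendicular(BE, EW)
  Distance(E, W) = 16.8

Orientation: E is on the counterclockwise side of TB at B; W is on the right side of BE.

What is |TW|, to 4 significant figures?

55.26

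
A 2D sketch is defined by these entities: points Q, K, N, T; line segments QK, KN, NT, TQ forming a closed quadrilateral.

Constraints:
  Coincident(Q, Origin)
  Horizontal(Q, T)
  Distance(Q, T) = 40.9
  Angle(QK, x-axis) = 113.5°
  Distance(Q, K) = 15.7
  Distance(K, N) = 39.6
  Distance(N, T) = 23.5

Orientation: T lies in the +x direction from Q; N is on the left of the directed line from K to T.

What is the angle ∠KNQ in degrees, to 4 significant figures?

22.94°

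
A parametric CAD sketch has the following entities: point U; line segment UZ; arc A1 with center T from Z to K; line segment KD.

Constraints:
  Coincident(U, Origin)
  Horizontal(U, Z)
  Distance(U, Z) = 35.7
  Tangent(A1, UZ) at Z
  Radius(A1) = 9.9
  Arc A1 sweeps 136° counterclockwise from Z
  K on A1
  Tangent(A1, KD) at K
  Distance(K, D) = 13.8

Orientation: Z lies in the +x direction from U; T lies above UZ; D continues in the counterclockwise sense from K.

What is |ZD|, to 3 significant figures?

26.8

On A1, Z sits at bearing -90° from T; a 136° counterclockwise sweep puts K at bearing 46°, so K = T + 9.9·(cos 46°, sin 46°) = (42.6, 17.0). A1 meets KD tangentially, so TK is at right angles to KD, so KD runs along (−sin 46°, cos 46°); with |KD| = 13.8, D = (32.7, 26.6). Then |ZD| = |D − Z| = 26.8.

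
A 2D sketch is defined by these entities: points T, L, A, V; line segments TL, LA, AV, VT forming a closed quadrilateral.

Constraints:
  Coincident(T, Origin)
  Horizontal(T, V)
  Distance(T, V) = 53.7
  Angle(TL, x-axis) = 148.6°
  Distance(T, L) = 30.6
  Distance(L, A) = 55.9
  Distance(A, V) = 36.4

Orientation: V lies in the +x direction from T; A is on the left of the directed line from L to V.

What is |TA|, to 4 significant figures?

39.13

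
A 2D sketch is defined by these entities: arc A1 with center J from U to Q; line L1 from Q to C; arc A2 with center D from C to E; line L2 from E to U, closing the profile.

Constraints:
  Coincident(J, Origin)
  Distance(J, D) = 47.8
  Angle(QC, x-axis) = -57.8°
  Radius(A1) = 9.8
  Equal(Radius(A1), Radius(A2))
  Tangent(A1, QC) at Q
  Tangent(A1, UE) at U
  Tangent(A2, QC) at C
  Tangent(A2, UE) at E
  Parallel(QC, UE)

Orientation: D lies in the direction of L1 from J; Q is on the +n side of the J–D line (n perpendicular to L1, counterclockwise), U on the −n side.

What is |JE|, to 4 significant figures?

48.79

The slot axis is L1's direction at -57.8°, so u = (cos -57.8°, sin -57.8°) = (0.5329, -0.8462) and n = (−sin -57.8°, cos -57.8°) = (0.8462, 0.5329). J is at the origin and D lies 47.8 along u from J, so D = 47.8·u = (25.47, -40.45). Tangency of A1 to both parallel lines with radius 9.8 puts Q and U at J ± 9.8·n: Q = (8.293, 5.222), U = (-8.293, -5.222). Equal radii place C and E the same way about D: C = D + 9.8·n = (33.76, -35.23), E = D − 9.8·n = (17.18, -45.67). Then |JE| = |E − J| = 48.79.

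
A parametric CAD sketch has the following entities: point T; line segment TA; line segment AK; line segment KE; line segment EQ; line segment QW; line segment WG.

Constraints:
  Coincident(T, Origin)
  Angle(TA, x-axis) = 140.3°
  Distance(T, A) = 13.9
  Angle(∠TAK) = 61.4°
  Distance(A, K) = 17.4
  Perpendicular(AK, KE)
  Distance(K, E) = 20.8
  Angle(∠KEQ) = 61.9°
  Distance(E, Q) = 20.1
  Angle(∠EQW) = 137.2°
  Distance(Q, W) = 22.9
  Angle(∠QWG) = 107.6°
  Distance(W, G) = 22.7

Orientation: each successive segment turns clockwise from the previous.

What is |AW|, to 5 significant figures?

12.940

T is at the origin; TA runs at 140.3° with length 13.9, so A = (-10.695, 8.8789). ∠TAK = 61.4° gives AK at 21.700° from the x-axis; with |AK| = 17.4, K = (5.4723, 15.312). AK is perpendicular to KE, so KE runs at -68.300°; with |KE| = 20.8, E = (13.163, -4.0135). ∠KEQ = 61.9° gives EQ at 173.60° from the x-axis; with |EQ| = 20.1, Q = (-6.8117, -1.7730). ∠EQW = 137.2° gives QW at 130.80° from the x-axis; with |QW| = 22.9, W = (-21.775, 15.562). Then |AW| = |W − A| = 12.940.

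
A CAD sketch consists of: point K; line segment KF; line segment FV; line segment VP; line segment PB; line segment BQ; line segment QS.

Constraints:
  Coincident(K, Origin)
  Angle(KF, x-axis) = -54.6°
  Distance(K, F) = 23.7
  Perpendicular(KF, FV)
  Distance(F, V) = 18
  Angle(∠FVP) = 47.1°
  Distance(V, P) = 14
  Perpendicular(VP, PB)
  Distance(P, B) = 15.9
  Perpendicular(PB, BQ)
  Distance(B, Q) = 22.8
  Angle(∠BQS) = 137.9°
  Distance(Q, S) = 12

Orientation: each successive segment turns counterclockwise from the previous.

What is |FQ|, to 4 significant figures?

21.23

K is at the origin; KF runs at -54.6° with length 23.7, so F = (13.73, -19.32). KF is perpendicular to FV, so FV runs at 35.40°; with |FV| = 18.0, V = (28.40, -8.891). ∠FVP = 47.1° gives VP at 168.3° from the x-axis; with |VP| = 14.0, P = (14.69, -6.052). VP ⟂ PB, so PB runs at -101.7°; with |PB| = 15.9, B = (11.47, -21.62). The perpendicularity gives BQ at right angles to PB, so BQ runs at -11.70°; with |BQ| = 22.8, Q = (33.79, -26.25). Then |FQ| = |Q − F| = 21.23.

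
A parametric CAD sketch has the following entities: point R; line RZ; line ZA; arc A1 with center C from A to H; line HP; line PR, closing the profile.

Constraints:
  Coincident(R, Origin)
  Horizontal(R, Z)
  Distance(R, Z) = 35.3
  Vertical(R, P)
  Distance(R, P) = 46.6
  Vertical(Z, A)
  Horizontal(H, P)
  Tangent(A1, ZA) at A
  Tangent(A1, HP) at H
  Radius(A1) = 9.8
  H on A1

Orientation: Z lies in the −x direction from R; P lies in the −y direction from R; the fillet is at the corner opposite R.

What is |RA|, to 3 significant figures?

51.0

The virtual corner opposite R is at (-35.3, -46.6). The tangent condition forces CA to be normal to ZA and the tangent condition forces CH to be normal to HP, with radius 9.8, so the center C sits 9.8 in from both sides at C = (-25.5, -36.8). That places the tangent points at A = (-35.3, -36.8) on ZA and H = (-25.5, -46.6) on HP. Then |RA| = |A − R| = 51.0.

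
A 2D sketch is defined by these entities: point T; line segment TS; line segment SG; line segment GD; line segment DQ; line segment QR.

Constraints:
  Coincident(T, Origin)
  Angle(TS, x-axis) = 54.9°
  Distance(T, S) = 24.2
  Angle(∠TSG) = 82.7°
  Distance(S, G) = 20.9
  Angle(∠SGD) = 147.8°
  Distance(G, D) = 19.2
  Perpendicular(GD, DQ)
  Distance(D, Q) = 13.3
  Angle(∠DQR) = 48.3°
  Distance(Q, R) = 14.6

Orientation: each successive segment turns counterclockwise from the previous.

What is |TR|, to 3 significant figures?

28.3

T is at the origin; TS runs at 54.9° with length 24.2, so S = (13.9, 19.8). ∠TSG = 82.7° gives SG at 152° from the x-axis; with |SG| = 20.9, G = (-4.57, 29.5). ∠SGD = 147.8° gives GD at -176° from the x-axis; with |GD| = 19.2, D = (-23.7, 28.1). The perpendicularity gives DQ at right angles to GD, so DQ runs at -85.6°; with |DQ| = 13.3, Q = (-22.7, 14.8). ∠DQR = 48.3° gives QR at 46.1° from the x-axis; with |QR| = 14.6, R = (-12.6, 25.3). Then |TR| = |R − T| = 28.3.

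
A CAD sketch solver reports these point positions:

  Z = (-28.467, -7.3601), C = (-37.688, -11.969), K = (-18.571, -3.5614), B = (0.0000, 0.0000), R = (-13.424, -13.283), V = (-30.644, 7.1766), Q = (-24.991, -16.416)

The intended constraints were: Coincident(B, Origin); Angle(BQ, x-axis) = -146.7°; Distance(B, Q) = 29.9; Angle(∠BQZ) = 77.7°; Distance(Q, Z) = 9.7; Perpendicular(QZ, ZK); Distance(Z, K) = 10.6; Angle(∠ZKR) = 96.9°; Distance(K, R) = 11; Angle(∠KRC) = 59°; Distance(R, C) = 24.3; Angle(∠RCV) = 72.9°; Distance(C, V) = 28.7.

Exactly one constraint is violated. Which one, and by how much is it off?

Distance(C, V) = 28.7 — off by 8.30.

B = (0.00, 0.00) ✓; BQ at -146.7° ✓; |BQ| = 29.90 ✓; ∠BQZ = 77.70° ✓; |QZ| = 9.700 ✓; ∠(QZ, ZK) = 90.00° ✓; |ZK| = 10.60 ✓; ∠ZKR = 96.90° ✓; |KR| = 11.00 ✓; ∠KRC = 59.00° ✓; |RC| = 24.30 ✓; ∠RCV = 72.90° ✓; |CV| = 20.40 ✗.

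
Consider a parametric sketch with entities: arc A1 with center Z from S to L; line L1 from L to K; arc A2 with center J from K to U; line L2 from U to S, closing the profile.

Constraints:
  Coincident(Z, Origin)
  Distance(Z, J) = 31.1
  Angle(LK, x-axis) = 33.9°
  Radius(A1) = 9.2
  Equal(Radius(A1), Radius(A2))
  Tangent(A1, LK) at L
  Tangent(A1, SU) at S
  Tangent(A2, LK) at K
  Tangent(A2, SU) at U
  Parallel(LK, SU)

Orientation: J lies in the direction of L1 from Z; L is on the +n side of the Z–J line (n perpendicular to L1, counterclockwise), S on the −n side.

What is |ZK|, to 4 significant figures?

32.43

Tangency of A1 to both parallel lines with radius 9.2 puts L and S at Z ± 9.2·n: L = (-5.131, 7.636), S = (5.131, -7.636). Equal radii place K and U the same way about J: K = J + 9.2·n = (20.68, 24.98), U = J − 9.2·n = (30.94, 9.710). Then |ZK| = |K − Z| = 32.43.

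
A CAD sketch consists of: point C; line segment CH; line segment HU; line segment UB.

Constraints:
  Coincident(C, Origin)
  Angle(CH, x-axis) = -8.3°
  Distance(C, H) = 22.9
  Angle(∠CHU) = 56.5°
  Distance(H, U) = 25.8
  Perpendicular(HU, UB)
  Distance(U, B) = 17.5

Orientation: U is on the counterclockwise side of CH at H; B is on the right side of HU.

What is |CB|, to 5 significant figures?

38.890

C is at the origin; CH runs at -8.3° with length 22.9, so H = 22.9·(cos -8.3°, sin -8.3°) = (22.660, -3.3058). ∠CHU = 56.5°, so HU runs at -8.3° + (180° − 56.5°) = 115.20° from the x-axis; with |HU| = 25.8, U = H + 25.8·(cos 115.20°, sin 115.20°) = (11.675, 20.039). HU ⟂ UB; with |UB| = 17.5 on the right of HU, B = U + 17.5·(0.90483, 0.42578) = (27.510, 27.490). Then |CB| = |B − C| = 38.890.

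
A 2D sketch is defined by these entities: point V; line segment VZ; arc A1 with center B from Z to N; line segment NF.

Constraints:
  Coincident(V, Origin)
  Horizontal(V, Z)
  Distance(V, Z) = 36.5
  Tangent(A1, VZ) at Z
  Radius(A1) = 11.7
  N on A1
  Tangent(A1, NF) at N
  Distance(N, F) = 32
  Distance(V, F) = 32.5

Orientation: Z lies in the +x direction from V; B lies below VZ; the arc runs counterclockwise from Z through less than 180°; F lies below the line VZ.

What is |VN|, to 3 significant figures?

27.4

V is at the origin; VZ is horizontal with |VZ| = 36.5 and Z on the +x side, so Z = (36.5, 0.00). Tangency of A1 to VZ means the radius BZ is perpendicular to VZ, so B = Z + (0, -11.7) = (36.5, -11.7). Since BN ⟂ NF (tangency), |BF| = √(11.7² + 32.0²) = 34.1 regardless of where N sits on A1. So F lies on both circle(V, 32.5) and circle(B, 34.1); the below-VZ intersection is F = (8.65, -31.3). N is the foot of the tangent from F: N = (26.9, -5.03).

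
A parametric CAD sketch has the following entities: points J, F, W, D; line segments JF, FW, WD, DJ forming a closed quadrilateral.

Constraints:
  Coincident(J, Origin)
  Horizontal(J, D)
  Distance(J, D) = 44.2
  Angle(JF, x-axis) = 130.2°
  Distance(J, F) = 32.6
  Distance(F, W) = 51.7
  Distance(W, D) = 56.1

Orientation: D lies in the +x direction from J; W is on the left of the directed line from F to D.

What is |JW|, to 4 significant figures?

56.82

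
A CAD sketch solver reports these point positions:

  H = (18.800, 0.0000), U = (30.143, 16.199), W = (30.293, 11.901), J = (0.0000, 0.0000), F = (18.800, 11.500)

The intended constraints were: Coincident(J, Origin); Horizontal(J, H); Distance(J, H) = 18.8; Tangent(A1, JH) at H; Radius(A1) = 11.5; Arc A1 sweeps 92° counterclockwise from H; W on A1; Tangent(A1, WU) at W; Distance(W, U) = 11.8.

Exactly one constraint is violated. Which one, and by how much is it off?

Distance(W, U) = 11.8 — off by 7.50.

J = (0.00, 0.00) ✓; J.y = 0.00, H.y = 0.00 ✓; |JH| = 18.80 ✓; ∠(FH, HJ) = 90.00° ✓; |FH| = 11.50 ✓; bearing(F→W) − bearing(F→H) = 92.00° ✓; |FW| = 11.50 ✓; ∠(FW, WU) = 90.00° ✓; |WU| = 4.301 ✗.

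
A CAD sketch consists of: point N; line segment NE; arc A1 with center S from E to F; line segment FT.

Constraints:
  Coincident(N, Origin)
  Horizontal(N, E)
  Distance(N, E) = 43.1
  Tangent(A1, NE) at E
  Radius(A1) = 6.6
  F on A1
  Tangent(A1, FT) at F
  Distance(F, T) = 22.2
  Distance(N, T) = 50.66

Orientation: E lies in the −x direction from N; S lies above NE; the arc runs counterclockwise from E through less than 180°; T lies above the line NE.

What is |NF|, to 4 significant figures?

37.48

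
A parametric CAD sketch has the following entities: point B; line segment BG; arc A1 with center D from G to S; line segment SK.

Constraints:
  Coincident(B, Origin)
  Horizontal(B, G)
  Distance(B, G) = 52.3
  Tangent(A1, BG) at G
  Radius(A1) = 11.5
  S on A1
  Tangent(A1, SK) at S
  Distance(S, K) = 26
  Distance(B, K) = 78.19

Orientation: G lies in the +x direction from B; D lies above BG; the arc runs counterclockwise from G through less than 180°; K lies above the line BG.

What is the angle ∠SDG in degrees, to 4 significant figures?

73.07°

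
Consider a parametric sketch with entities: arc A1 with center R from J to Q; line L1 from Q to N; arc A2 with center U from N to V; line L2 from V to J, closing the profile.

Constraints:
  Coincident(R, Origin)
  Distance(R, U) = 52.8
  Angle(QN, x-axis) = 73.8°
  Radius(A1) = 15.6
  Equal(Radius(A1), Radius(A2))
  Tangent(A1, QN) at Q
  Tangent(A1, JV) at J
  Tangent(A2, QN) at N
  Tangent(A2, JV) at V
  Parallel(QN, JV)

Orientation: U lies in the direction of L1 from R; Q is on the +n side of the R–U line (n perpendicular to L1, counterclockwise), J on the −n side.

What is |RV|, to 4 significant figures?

55.06

The slot axis is L1's direction at 73.8°, so u = (cos 73.8°, sin 73.8°) = (0.2790, 0.9603) and n = (−sin 73.8°, cos 73.8°) = (-0.9603, 0.2790). R is at the origin and U lies 52.8 along u from R, so U = 52.8·u = (14.73, 50.70). Tangency of A1 to both parallel lines with radius 15.6 puts Q and J at R ± 15.6·n: Q = (-14.98, 4.352), J = (14.98, -4.352). Equal radii place N and V the same way about U: N = U + 15.6·n = (-0.2499, 55.06), V = U − 15.6·n = (29.71, 46.35). Then |RV| = |V − R| = 55.06.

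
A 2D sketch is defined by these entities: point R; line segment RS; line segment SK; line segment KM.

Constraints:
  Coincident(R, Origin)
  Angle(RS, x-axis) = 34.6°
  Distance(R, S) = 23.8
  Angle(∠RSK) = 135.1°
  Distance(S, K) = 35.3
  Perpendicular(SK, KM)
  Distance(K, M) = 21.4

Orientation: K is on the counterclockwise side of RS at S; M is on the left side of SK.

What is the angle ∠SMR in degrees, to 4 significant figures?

26.19°

∠RSK = 135.1°, so SK runs at 34.6° + (180° − 135.1°) = 79.50° from the x-axis; with |SK| = 35.3, K = S + 35.3·(cos 79.50°, sin 79.50°) = (26.02, 48.22). The perpendicularity gives KM at right angles to SK; with |KM| = 21.4 on the left of SK, M = K + 21.4·(-0.9833, 0.1822) = (4.982, 52.12). Then cos ∠SMR = MS·MR / (|MS||MR|), giving 26.19°.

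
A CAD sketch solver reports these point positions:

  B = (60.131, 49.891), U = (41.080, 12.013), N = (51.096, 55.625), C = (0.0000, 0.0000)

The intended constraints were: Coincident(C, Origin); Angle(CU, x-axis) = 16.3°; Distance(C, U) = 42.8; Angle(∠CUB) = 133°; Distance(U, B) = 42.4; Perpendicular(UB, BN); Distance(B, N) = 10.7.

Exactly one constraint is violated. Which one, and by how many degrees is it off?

Perpendicular(UB, BN) — off by 5.70°.

C = (0.00, 0.00) ✓; CU at 16.30° ✓; |CU| = 42.80 ✓; ∠CUB = 133.0° ✓; |UB| = 42.40 ✓; ∠(UB, BN) = 84.30° ✗; |BN| = 10.70 ✓.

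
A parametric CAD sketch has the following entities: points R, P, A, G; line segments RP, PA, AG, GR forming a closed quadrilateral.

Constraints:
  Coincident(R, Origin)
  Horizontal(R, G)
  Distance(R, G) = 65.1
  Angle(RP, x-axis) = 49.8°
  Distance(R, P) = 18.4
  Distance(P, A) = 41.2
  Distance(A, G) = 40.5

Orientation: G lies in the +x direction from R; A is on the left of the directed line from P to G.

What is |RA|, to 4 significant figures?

59.01

Checks: RP at 49.80° ✓; |PA| = 41.20 ✓; |AG| = 40.50 ✓.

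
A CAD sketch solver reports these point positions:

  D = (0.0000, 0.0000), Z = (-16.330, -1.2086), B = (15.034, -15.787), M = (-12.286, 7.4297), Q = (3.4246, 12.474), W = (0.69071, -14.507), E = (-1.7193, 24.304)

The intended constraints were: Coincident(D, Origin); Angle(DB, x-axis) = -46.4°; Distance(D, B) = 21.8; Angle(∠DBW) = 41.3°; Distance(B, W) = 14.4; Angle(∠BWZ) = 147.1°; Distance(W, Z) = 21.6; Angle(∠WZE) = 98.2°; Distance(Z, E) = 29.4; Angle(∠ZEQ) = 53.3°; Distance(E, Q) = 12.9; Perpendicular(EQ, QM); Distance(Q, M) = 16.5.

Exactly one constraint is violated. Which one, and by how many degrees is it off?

Perpendicular(EQ, QM) — off by 5.70°.

D = (0.00, 0.00) ✓; DB at -46.40° ✓; |DB| = 21.80 ✓; ∠DBW = 41.30° ✓; |BW| = 14.40 ✓; ∠BWZ = 147.1° ✓; |WZ| = 21.60 ✓; ∠WZE = 98.20° ✓; |ZE| = 29.40 ✓; ∠ZEQ = 53.30° ✓; |EQ| = 12.90 ✓; ∠(EQ, QM) = 95.70° ✗; |QM| = 16.50 ✓.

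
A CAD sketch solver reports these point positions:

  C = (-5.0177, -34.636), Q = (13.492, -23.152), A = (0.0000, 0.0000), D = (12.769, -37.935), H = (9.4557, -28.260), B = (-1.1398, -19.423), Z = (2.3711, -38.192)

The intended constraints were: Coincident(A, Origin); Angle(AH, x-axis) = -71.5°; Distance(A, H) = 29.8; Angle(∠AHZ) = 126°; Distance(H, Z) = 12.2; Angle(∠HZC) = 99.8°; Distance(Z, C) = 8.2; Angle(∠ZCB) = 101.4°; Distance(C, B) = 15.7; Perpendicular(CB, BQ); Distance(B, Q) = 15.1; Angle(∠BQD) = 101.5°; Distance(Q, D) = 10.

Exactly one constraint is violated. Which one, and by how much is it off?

Distance(Q, D) = 10 — off by 4.80.

A = (0.00, 0.00) ✓; AH at -71.50° ✓; |AH| = 29.80 ✓; ∠AHZ = 126.0° ✓; |HZ| = 12.20 ✓; ∠HZC = 99.80° ✓; |ZC| = 8.200 ✓; ∠ZCB = 101.4° ✓; |CB| = 15.70 ✓; ∠(CB, BQ) = 90.00° ✓; |BQ| = 15.10 ✓; ∠BQD = 101.5° ✓; |QD| = 14.80 ✗.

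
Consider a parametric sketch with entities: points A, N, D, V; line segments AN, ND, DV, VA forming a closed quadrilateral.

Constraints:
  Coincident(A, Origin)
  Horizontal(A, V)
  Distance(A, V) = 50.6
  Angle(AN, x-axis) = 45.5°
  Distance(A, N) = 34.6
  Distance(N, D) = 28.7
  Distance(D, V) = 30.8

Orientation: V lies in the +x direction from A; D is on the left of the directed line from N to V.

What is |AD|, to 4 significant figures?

60.67

Checks: |AV| = 50.60 ✓; |AN| = 34.60 ✓; |ND| = 28.70 ✓; |DV| = 30.80 ✓.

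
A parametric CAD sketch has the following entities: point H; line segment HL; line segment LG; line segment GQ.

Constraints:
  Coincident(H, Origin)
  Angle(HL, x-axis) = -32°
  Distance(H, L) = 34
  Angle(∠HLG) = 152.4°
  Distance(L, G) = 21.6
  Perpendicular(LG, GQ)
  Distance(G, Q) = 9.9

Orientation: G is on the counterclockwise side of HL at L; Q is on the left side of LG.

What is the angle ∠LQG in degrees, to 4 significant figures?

65.38°

H is at the origin; HL runs at -32.0° with length 34.0, so L = 34.0·(cos -32.0°, sin -32.0°) = (28.83, -18.02). ∠HLG = 152.4°, so LG runs at -32.0° + (180° − 152.4°) = -4.400° from the x-axis; with |LG| = 21.6, G = L + 21.6·(cos -4.400°, sin -4.400°) = (50.37, -19.67). LG ⟂ GQ; with |GQ| = 9.9 on the left of LG, Q = G + 9.9·(0.07672, 0.9971) = (51.13, -9.804). Then cos ∠LQG = QL·QG / (|QL||QG|), giving 65.38°.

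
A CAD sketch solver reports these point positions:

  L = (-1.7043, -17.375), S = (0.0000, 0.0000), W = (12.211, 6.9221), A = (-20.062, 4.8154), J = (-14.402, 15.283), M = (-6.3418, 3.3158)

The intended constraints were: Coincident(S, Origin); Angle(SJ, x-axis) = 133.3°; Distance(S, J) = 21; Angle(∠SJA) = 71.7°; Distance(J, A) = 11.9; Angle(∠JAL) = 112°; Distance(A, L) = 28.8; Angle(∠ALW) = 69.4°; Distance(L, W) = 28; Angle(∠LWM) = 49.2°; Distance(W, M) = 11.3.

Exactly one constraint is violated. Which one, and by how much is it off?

Distance(W, M) = 11.3 — off by 7.60.

S = (0.00, 0.00) ✓; SJ at 133.3° ✓; |SJ| = 21.00 ✓; ∠SJA = 71.70° ✓; |JA| = 11.90 ✓; ∠JAL = 112.0° ✓; |AL| = 28.80 ✓; ∠ALW = 69.40° ✓; |LW| = 28.00 ✓; ∠LWM = 49.20° ✓; |WM| = 18.90 ✗.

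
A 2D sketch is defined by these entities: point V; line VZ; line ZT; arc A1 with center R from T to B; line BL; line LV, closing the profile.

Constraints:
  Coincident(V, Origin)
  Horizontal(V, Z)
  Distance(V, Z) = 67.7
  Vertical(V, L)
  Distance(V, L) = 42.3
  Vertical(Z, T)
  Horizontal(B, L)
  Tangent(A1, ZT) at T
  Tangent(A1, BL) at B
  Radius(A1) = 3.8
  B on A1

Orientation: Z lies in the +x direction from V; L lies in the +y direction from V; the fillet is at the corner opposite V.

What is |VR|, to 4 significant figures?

74.60

V and L share the same x with |VL| = 42.3 and L on the +y side, so L = (0.000, 42.30). The virtual corner opposite V is at (67.70, 42.30). Tangency of A1 to ZT means the radius RT is perpendicular to ZT and since A1 is tangent to BL there, RB ⟂ BL, with radius 3.8, so the center R sits 3.8 in from both sides at R = (63.90, 38.50). Then |VR| = |R − V| = 74.60.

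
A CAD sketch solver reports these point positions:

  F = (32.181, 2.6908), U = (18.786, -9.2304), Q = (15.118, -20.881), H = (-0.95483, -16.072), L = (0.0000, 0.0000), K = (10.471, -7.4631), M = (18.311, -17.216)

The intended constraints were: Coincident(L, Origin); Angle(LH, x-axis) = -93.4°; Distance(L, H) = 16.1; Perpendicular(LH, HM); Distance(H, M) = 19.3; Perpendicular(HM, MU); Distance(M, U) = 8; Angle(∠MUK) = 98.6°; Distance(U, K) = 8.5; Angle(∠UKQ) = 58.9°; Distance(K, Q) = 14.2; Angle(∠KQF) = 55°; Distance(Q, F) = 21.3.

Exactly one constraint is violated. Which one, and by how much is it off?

Distance(Q, F) = 21.3 — off by 7.80.

L = (0.00, 0.00) ✓; LH at -93.40° ✓; |LH| = 16.10 ✓; ∠(LH, HM) = 90.00° ✓; |HM| = 19.30 ✓; ∠(HM, MU) = 89.99° ✓; |MU| = 8.000 ✓; ∠MUK = 98.60° ✓; |UK| = 8.501 ✓; ∠UKQ = 58.90° ✓; |KQ| = 14.20 ✓; ∠KQF = 55.00° ✓; |QF| = 29.10 ✗.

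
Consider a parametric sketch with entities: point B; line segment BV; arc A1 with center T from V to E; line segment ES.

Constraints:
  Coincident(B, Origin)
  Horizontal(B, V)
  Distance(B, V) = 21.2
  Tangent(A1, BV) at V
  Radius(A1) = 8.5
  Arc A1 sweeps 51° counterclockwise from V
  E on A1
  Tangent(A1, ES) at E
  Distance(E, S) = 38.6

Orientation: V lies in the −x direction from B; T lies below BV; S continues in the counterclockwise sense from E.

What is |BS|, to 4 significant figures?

61.75

B is at the origin; BV is horizontal with |BV| = 21.2 and V on the −x side, so V = (-21.20, 0.000). A1 meets BV tangentially, so TV is at right angles to BV, so T = V + (0, -8.5) = (-21.20, -8.500). On A1, V sits at bearing 90° from T; a 51° counterclockwise sweep puts E at bearing 141°, so E = T + 8.5·(cos 141°, sin 141°) = (-27.81, -3.151). A1 meets ES tangentially, so TE is at right angles to ES, so ES runs along (−sin 141°, cos 141°); with |ES| = 38.6, S = (-52.10, -33.15). Then |BS| = |S − B| = 61.75.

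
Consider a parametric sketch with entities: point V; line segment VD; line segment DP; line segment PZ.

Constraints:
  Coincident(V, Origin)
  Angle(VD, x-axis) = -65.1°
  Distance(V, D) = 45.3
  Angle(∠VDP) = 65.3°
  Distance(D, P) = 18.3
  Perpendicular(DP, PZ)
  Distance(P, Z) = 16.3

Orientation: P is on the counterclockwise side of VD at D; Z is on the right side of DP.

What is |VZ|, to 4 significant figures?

57.46

V is at the origin; VD runs at -65.1° with length 45.3, so D = 45.3·(cos -65.1°, sin -65.1°) = (19.07, -41.09). ∠VDP = 65.3°, so DP runs at -65.1° + (180° − 65.3°) = 49.60° from the x-axis; with |DP| = 18.3, P = D + 18.3·(cos 49.60°, sin 49.60°) = (30.93, -27.15). The perpendicularity gives PZ at right angles to DP; with |PZ| = 16.3 on the right of DP, Z = P + 16.3·(0.7615, -0.6481) = (43.35, -37.72). Then |VZ| = |Z − V| = 57.46.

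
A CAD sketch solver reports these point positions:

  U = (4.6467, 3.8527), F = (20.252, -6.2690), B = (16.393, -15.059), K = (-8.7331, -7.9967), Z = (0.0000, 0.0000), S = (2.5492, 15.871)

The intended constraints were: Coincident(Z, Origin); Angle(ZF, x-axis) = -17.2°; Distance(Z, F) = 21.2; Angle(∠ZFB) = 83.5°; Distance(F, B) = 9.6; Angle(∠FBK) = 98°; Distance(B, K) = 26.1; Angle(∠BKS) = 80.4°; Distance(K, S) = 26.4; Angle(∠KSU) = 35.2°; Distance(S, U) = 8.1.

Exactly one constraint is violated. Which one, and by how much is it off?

Distance(S, U) = 8.1 — off by 4.10.

Z = (0.00, 0.00) ✓; ZF at -17.20° ✓; |ZF| = 21.20 ✓; ∠ZFB = 83.50° ✓; |FB| = 9.600 ✓; ∠FBK = 98.00° ✓; |BK| = 26.10 ✓; ∠BKS = 80.40° ✓; |KS| = 26.40 ✓; ∠KSU = 35.20° ✓; |SU| = 12.20 ✗.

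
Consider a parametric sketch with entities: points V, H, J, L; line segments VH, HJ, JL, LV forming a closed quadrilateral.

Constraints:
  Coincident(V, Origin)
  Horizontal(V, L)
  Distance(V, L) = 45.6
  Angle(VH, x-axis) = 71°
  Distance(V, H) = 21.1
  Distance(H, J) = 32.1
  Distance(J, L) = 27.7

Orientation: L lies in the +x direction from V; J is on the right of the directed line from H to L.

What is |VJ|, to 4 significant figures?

21.78

Checks: |HJ| = 32.10 ✓; |JL| = 27.70 ✓.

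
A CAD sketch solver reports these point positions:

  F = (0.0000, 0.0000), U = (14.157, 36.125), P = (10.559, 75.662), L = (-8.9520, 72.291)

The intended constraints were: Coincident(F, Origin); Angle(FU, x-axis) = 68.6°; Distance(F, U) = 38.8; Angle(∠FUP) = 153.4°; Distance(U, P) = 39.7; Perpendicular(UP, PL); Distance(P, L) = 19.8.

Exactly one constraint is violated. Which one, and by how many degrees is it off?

Perpendicular(UP, PL) — off by 4.60°.

F = (0.00, 0.00) ✓; FU at 68.60° ✓; |FU| = 38.80 ✓; ∠FUP = 153.4° ✓; |UP| = 39.70 ✓; ∠(UP, PL) = 94.60° ✗; |PL| = 19.80 ✓.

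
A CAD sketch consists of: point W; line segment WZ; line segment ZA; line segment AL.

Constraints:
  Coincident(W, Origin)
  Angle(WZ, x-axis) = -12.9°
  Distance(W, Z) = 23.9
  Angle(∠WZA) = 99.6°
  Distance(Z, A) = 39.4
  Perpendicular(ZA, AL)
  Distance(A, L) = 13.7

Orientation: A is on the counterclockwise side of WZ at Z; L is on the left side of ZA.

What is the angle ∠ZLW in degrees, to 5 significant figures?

31.984°

W is at the origin; WZ runs at -12.9° with length 23.9, so Z = 23.9·(cos -12.9°, sin -12.9°) = (23.297, -5.3357). ∠WZA = 99.6°, so ZA runs at -12.9° + (180° − 99.6°) = 67.500° from the x-axis; with |ZA| = 39.4, A = Z + 39.4·(cos 67.500°, sin 67.500°) = (38.375, 31.065). The perpendicularity gives AL at right angles to ZA; with |AL| = 13.7 on the left of ZA, L = A + 13.7·(-0.92388, 0.38268) = (25.717, 36.308). Then cos ∠ZLW = LZ·LW / (|LZ||LW|), giving 31.984°.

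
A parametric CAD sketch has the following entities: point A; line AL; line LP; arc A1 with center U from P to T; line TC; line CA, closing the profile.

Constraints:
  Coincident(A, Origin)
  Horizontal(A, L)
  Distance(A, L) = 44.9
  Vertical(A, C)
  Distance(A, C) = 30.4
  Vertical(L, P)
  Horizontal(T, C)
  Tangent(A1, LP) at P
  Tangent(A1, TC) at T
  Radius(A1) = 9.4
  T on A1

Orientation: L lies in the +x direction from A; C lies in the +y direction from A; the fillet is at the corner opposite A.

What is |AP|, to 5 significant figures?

49.568

A is at the origin; AL is horizontal with |AL| = 44.9 and L on the +x side, so L = (44.900, 0.0000). AC is vertical with |AC| = 30.4 and C on the +y side, so C = (0.0000, 30.400). The virtual corner opposite A is at (44.900, 30.400). Since A1 is tangent to LP there, UP ⟂ LP and the tangent condition forces UT to be normal to TC, with radius 9.4, so the center U sits 9.4 in from both sides at U = (35.500, 21.000). That places the tangent points at P = (44.900, 21.000) on LP and T = (35.500, 30.400) on TC. Then |AP| = |P − A| = 49.568.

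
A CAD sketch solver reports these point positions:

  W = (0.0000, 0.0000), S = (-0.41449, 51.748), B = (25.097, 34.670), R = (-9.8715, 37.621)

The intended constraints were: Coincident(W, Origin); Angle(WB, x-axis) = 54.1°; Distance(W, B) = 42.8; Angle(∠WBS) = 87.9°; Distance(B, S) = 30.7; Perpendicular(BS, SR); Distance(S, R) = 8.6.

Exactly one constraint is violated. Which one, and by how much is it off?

Distance(S, R) = 8.6 — off by 8.40.

W = (0.00, 0.00) ✓; WB at 54.10° ✓; |WB| = 42.80 ✓; ∠WBS = 87.90° ✓; |BS| = 30.70 ✓; ∠(BS, SR) = 90.00° ✓; |SR| = 17.00 ✗.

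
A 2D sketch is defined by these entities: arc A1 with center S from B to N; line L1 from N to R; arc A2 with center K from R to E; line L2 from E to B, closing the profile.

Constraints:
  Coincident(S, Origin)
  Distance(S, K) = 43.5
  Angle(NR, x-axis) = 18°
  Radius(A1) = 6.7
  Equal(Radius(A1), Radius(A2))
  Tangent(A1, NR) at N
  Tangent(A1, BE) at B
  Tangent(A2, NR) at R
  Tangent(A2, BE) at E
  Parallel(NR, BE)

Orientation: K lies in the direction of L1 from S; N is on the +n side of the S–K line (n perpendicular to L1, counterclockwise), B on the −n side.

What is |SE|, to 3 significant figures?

44.0

The slot axis is L1's direction at 18.0°, so u = (cos 18.0°, sin 18.0°) = (0.951, 0.309) and n = (−sin 18.0°, cos 18.0°) = (-0.309, 0.951). S is at the origin and K lies 43.5 along u from S, so K = 43.5·u = (41.4, 13.4). Tangency of A1 to both parallel lines with radius 6.7 puts N and B at S ± 6.7·n: N = (-2.07, 6.37), B = (2.07, -6.37). Equal radii place R and E the same way about K: R = K + 6.7·n = (39.3, 19.8), E = K − 6.7·n = (43.4, 7.07). Then |SE| = |E − S| = 44.0.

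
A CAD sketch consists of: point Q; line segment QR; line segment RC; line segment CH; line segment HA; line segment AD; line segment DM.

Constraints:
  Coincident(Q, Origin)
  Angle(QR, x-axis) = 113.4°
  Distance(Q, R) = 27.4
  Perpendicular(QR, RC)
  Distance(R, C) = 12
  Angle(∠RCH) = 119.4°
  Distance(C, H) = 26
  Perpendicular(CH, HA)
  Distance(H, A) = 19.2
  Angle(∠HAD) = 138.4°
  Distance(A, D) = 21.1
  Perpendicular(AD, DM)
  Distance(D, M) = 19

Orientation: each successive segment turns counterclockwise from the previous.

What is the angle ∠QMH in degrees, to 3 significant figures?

42.8°

Q is at the origin; QR runs at 113.4° with length 27.4, so R = (-10.9, 25.1). The perpendicularity gives RC at right angles to QR, so RC runs at -157°; with |RC| = 12.0, C = (-21.9, 20.4). ∠RCH = 119.4° gives CH at -96.0° from the x-axis; with |CH| = 26.0, H = (-24.6, -5.48). CH ⟂ HA, so HA runs at -6.00°; with |HA| = 19.2, A = (-5.52, -7.48). ∠HAD = 138.4° gives AD at 35.6° from the x-axis; with |AD| = 21.1, D = (11.6, 4.80). AD is perpendicular to DM, so DM runs at 126°; with |DM| = 19.0, M = (0.578, 20.2). Then cos ∠QMH = MQ·MH / (|MQ||MH|), giving 42.8°.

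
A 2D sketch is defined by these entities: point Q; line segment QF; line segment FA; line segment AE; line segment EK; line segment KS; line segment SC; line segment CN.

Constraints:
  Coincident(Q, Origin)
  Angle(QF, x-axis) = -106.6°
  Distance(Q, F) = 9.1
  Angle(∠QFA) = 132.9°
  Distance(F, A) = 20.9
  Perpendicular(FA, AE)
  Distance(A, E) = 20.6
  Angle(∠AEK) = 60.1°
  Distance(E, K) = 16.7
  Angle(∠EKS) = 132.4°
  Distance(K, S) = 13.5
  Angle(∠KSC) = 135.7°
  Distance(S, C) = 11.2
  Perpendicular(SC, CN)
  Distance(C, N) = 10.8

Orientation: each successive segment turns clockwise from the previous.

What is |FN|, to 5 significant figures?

19.175

Q is at the origin; QF runs at -106.6° with length 9.1, so F = (-2.5998, -8.7207). ∠QFA = 132.9° gives FA at -153.70° from the x-axis; with |FA| = 20.9, A = (-21.336, -17.981). The perpendicularity gives AE at right angles to FA, so AE runs at 116.30°; with |AE| = 20.6, E = (-30.464, 0.48670). ∠AEK = 60.1° gives EK at -3.6000° from the x-axis; with |EK| = 16.7, K = (-13.797, -0.56190). ∠EKS = 132.4° gives KS at -51.200° from the x-axis; with |KS| = 13.5, S = (-5.3374, -11.083). ∠KSC = 135.7° gives SC at -95.500° from the x-axis; with |SC| = 11.2, C = (-6.4109, -22.231). SC ⟂ CN, so CN runs at 174.50°; with |CN| = 10.8, N = (-17.161, -21.196). Then |FN| = |N − F| = 19.175.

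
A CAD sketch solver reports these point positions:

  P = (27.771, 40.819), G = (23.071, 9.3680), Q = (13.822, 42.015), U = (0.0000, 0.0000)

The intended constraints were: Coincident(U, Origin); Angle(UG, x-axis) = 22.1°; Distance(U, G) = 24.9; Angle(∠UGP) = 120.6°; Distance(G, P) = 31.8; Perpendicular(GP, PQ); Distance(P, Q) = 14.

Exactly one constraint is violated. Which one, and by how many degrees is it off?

Perpendicular(GP, PQ) — off by 3.60°.

U = (0.00, 0.00) ✓; UG at 22.10° ✓; |UG| = 24.90 ✓; ∠UGP = 120.6° ✓; |GP| = 31.80 ✓; ∠(GP, PQ) = 93.60° ✗; |PQ| = 14.00 ✓.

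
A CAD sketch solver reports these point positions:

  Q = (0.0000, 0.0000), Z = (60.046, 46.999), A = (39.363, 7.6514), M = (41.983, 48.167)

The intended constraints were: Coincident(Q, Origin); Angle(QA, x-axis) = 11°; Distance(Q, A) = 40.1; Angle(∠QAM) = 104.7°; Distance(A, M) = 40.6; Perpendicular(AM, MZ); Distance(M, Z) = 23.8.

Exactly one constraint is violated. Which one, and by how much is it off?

Distance(M, Z) = 23.8 — off by 5.70.

Q = (0.00, 0.00) ✓; QA at 11.00° ✓; |QA| = 40.10 ✓; ∠QAM = 104.7° ✓; |AM| = 40.60 ✓; ∠(AM, MZ) = 90.00° ✓; |MZ| = 18.10 ✗.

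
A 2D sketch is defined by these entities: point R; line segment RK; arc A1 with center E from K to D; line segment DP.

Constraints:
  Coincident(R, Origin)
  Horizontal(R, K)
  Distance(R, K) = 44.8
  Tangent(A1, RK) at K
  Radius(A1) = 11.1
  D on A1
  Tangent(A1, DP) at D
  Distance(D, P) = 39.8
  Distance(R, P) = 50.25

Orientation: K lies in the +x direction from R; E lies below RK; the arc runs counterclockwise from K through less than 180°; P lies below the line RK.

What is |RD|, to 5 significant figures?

35.101

R is at the origin; R and K share the same y with |RK| = 44.8 and K on the +x side, so K = (44.800, 0.0000). Since A1 is tangent to RK there, EK ⟂ RK, so E = K + (0, -11.1) = (44.800, -11.100). Since ED ⟂ DP (tangency), |EP| = √(11.1² + 39.8²) = 41.319 regardless of where D sits on A1. So P lies on both circle(R, 50.25) and circle(E, 41.319); the below-RK intersection is P = (21.669, -45.338). D is the foot of the tangent from P: D = (34.271, -7.5854).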